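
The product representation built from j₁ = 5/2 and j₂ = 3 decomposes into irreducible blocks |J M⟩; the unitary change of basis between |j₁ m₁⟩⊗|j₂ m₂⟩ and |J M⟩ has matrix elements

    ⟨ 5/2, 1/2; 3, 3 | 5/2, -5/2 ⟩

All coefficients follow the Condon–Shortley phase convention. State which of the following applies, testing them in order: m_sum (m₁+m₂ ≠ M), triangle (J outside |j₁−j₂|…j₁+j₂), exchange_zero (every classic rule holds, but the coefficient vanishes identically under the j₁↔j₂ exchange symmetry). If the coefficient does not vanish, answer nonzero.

m-sum: m₁+m₂ = 1/2+3 = 7/2, M = -5/2  ✗ ⇒ coefficient is 0

m_sum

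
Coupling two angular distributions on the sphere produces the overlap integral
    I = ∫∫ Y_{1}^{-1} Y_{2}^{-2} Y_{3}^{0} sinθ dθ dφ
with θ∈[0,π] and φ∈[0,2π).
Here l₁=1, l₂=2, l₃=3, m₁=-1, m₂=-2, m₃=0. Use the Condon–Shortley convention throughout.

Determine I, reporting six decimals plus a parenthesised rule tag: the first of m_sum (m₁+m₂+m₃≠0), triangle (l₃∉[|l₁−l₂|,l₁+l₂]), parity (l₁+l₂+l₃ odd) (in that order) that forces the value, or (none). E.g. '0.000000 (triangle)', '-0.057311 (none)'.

0.000000 (m_sum)

m-sum = -1 − 2 + 0 = -3 ≠ 0 ⇒ I = 0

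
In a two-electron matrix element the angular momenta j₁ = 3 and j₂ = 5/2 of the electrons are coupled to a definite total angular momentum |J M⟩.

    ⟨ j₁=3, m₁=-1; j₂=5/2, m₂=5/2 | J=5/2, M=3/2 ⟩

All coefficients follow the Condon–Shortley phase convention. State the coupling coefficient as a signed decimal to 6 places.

triangle: 3!*3!*2!/9! = 72/362880
(j±m)!: 2!*4!*5!*0!*4!*1! = 138240
prefactor² = (2J+1)*Δ*N² = 1152/7
  k=3: −1/(3!*0!*1!*2!*2!*0!) = -1/24
Σ = -1/24  ⇒  CG² = 1152/7*(-1/24)² = 2/7
CG = −√(2/7) = -0.534522

−√(2/7) ≈ -0.534522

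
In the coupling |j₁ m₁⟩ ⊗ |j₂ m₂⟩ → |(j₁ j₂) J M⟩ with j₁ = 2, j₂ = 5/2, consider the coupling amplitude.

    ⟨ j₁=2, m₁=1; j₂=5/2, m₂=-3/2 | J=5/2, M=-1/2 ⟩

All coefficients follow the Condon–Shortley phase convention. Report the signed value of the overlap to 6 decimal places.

+√(6/35) ≈ +0.414039

triangle: 2!×2!×3!/8! = 24/40320
(j±m)!: 3!×1!×1!×4!×2!×3! = 1728
prefactor² = (2J+1)×Δ×N² = 216/35
  k=0: +1/(0!×2!×1!×1!×1!×2!) = 1/4
  k=1: −1/(1!×1!×0!×0!×2!×3!) = -1/12
Σ = 1/6  ⇒  CG² = 216/35×(1/6)² = 6/35
CG = +√(6/35) = +0.414039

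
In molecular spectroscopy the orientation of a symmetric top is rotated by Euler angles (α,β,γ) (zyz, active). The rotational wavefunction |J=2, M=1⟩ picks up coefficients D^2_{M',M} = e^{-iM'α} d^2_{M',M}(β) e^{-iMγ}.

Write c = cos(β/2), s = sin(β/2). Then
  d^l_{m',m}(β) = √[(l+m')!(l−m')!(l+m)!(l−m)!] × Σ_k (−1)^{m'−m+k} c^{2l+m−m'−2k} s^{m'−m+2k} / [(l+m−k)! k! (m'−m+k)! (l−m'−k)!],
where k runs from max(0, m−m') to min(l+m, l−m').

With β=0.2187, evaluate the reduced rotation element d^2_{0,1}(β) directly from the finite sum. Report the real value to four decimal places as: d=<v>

d=0.2594

d^2_{0,1}(β=0.2187) via the finite sum:
Half-angle: c=0.994027, s=0.109132. N=√(2·2·6·1)=4.898979
k∈{1,2} keeps every argument non-negative
  k=1: (−1)^0·4.8990/(2)·0.9940^3·0.1091^1 = +0.262557
  k=2: (−1)^1·4.8990/(2)·0.9940^1·0.1091^3 = -0.003165
d^2_{0,1}(0.2187) = +0.262557 -0.003165 = +0.259392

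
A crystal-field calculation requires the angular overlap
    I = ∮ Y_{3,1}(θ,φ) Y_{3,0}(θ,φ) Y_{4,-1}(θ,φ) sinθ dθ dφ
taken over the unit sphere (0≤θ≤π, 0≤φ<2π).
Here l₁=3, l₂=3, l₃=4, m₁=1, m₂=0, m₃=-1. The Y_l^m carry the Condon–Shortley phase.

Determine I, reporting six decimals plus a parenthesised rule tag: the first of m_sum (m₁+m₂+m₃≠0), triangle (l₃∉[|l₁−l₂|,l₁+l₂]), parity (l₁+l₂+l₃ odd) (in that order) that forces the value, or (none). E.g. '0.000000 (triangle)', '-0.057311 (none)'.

Rules hold: Σm=0, L=10 even, 0≤4≤6.
N = 7·7·9 = 441
Δ = 2!·4!·4!/11! = 1/34650
Racah Σ t=0..2: t=0:+1/72 t=1:−1/16 t=2:+1/72 = -5/144
⇒ 3j(3 3 4; 0 0 0)² = 2/77, sgn -1
Racah Σ t=0..2: t=0:+1/48 t=1:−1/24 t=2:+1/288 = -5/288
⇒ 3j(3 3 4; 1 0 -1)² = 5/462, sgn +1
4πI² = N·(3j₀)²·(3jₘ)² = 15/121
I = -1·√(0.123967/4π) = -0.09932258
No selection rule forces the value: the integral is nonzero (none).

-0.099323 (none)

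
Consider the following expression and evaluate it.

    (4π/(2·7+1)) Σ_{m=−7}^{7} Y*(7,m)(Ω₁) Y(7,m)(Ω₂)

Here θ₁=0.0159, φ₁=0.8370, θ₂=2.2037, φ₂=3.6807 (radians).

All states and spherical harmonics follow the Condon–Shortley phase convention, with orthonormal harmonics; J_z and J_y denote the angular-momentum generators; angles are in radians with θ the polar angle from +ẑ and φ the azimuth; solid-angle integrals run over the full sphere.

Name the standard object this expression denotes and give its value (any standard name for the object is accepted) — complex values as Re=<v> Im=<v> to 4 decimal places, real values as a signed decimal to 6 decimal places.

This sum is the spherical-harmonic addition theorem: it equals the Legendre polynomial P_l(cos γ) of the angle γ between the two directions.
Addition theorem: P_7(cos γ) = (4π/15) Σ_m Y*_{lm}(Ω₁) Y_{lm}(Ω₂), m = −7…7:
  [-7]  conj(Y_{7,-7})(Ω₁) = (0.000000, -0.000000) ; Y_{7,-7}(Ω₂) = (0.089387, -0.065469) ; Δ = (0.000000, -0.000000)
  [-6]  conj(Y_{7,-6})(Ω₁) = (0.000000, -0.000000) ; Y_{7,-6}(Ω₂) = (0.302799, -0.028258) ; Δ = (0.000000, -0.000000)
  [-5]  conj(Y_{7,-5})(Ω₁) = (-0.000000, -0.000000) ; Y_{7,-5}(Ω₂) = (0.400301, 0.191424) ; Δ = (-0.000000, -0.000000)
  [-4]  conj(Y_{7,-4})(Ω₁) = (-0.000000, -0.000000) ; Y_{7,-4}(Ω₂) = (0.157000, 0.236714) ; Δ = (-0.000000, -0.000000)
  [-3]  conj(Y_{7,-3})(Ω₁) = (-0.000029, 0.000021) ; Y_{7,-3}(Ω₂) = (-0.006979, -0.149891) ; Δ = (0.000003, 0.000004)
  [-2]  conj(Y_{7,-2})(Ω₁) = (-0.000195, 0.001886) ; Y_{7,-2}(Ω₂) = (0.170179, -0.317079) ; Δ = (0.000565, 0.000383)
  [-1]  conj(Y_{7,-1})(Ω₁) = (0.043453, 0.048186) ; Y_{7,-1}(Ω₂) = (-0.000596, 0.000357) ; Δ = (-0.000043, -0.000013)
  [+0]  conj(Y_{7,0})(Ω₁) = (1.088685, -0.000000) ; Y_{7,0}(Ω₂) = (-0.353513, 0.000000) ; Δ = (-0.384864, 0.000000)
  [+1]  conj(Y_{7,1})(Ω₁) = (-0.043453, 0.048186) ; Y_{7,1}(Ω₂) = (0.000596, 0.000357) ; Δ = (-0.000043, 0.000013)
  [+2]  conj(Y_{7,2})(Ω₁) = (-0.000195, -0.001886) ; Y_{7,2}(Ω₂) = (0.170179, 0.317079) ; Δ = (0.000565, -0.000383)
  [+3]  conj(Y_{7,3})(Ω₁) = (0.000029, 0.000021) ; Y_{7,3}(Ω₂) = (0.006979, -0.149891) ; Δ = (0.000003, -0.000004)
  [+4]  conj(Y_{7,4})(Ω₁) = (-0.000000, 0.000000) ; Y_{7,4}(Ω₂) = (0.157000, -0.236714) ; Δ = (-0.000000, 0.000000)
  [+5]  conj(Y_{7,5})(Ω₁) = (0.000000, -0.000000) ; Y_{7,5}(Ω₂) = (-0.400301, 0.191424) ; Δ = (-0.000000, 0.000000)
  [+6]  conj(Y_{7,6})(Ω₁) = (0.000000, 0.000000) ; Y_{7,6}(Ω₂) = (0.302799, 0.028258) ; Δ = (0.000000, 0.000000)
  [+7]  conj(Y_{7,7})(Ω₁) = (-0.000000, -0.000000) ; Y_{7,7}(Ω₂) = (-0.089387, -0.065469) ; Δ = (0.000000, 0.000000)
Accumulated sum (-0.383814, 0.000000); after 4π/(2l+1) scaling, (-0.321543, 0.000000) ⇒ P_7 = -0.321543

Legendre polynomial (addition theorem), -0.321543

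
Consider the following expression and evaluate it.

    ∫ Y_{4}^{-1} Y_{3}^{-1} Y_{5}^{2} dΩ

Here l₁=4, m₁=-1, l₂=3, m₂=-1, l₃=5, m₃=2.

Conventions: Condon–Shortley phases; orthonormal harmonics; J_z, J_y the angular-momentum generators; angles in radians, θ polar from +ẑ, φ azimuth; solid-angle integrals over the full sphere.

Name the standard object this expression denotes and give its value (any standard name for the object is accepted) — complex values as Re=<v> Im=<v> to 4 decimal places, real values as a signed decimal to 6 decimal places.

Gaunt coefficient, +0.148044

This is a Gaunt coefficient — the integral of a triple product of spherical harmonics over the sphere.
m-sum 0 ✓  L=12 even ✓  1≤5≤7 ✓
Π(2lᵢ+1) = 9×7×11 = 693
triangle coeff Δ(4,3,5) = 1/180180
Σ_t [0,2]: t=0:+1/576 t=1:−1/144 t=2:+1/576 = -1/288
(3j)²=20/1001 [(4 3 5; 0 0 0)], sign=+1
Σ_t [0,2]: t=0:+1/960 t=1:−1/288 t=2:+1/1728 = -1/540
(3j)²=128/6435 [(4 3 5; -1 -1 2)], sign=+1
⇒ 4πI² = 512/1859
I = (+1)√(512/1859/(4π)) = 0.14804384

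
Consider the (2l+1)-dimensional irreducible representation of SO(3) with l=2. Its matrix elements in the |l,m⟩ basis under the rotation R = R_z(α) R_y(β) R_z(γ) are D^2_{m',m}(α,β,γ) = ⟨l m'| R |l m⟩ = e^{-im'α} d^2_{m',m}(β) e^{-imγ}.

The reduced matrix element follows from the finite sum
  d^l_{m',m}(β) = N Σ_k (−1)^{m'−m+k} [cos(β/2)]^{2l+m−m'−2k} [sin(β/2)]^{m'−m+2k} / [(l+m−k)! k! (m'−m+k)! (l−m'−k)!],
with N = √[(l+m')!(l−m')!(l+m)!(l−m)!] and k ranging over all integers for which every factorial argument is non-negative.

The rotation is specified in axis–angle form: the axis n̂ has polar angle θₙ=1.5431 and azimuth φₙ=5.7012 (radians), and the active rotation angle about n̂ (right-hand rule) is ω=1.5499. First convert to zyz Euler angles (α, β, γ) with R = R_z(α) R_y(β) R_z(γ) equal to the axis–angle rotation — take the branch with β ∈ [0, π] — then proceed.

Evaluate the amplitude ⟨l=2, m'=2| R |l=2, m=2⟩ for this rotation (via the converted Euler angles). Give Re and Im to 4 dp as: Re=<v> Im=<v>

Re=0.2594 Im=-0.0282

Axis–angle → zyz. n̂ = (sinθₙcosφₙ, sinθₙsinφₙ, cosθₙ) = (+0.835053, -0.549473, +0.027693), ω = 1.5499.
R = I cosω + sinω [n̂]ₓ + (1−cosω) n̂n̂ᵀ gives
  R = [+0.703637, -0.476938, -0.526711; -0.421565, +0.316506, -0.849769; +0.571994, +0.819972, +0.021646]
β = atan2(√(R₁₃²+R₂₃²), R₃₃) = 1.549149; α = atan2(R₂₃, R₁₃) mod 2π = 4.157517; γ = atan2(R₃₂, −R₃₁) mod 2π = 2.179895
Split into d^2_{2,2}(β=1.5491) × two z-phases.
With c≡cos(β/2)=0.714719 and s≡sin(β/2)=0.699412, N=[24·1·24·1]^{1/2}=24.000000
k∈{0} keeps every argument non-negative
  k=0: (−1)^0·24.0000/(24)·0.7147^4·0.6994^0 = +0.260940
d^2_{2,2}(1.5491) = +0.260940
Attach z-rotation phases: D = e^{-i(2)(4.1575)}·(+0.260940)·e^{-i(2)(2.1799)} = +0.259407-0.028244i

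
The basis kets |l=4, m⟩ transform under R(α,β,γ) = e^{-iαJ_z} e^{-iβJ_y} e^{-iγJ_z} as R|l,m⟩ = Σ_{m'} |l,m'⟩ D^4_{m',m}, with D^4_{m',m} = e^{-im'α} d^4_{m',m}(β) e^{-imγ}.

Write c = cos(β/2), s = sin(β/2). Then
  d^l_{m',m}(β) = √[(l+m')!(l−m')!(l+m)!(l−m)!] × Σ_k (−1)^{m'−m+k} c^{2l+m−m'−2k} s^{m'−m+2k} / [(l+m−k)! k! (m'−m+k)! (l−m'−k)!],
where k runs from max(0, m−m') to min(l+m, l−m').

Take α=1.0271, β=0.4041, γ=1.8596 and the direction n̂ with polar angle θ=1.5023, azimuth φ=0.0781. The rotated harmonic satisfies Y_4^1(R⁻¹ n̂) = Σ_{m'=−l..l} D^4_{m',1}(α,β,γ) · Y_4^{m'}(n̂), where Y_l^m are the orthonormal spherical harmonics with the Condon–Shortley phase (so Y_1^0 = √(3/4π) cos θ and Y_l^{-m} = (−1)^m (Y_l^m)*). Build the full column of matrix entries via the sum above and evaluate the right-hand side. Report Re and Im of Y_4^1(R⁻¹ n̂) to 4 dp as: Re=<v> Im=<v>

Re=-0.3057 Im=-0.0847

Need the full column D^4_{m',1} for m'=−4..4 at α=1.0271, β=0.4041, γ=1.8596.
cos(β/2)=0.979657, sin(β/2)=0.200678
d^4_{-4,1}: single k=5 term ⇒ +0.002290;  D = -0.001436+0.001783i
d^4_{-3,1}: k∈[4..5] ⇒ +0.019761 -0.000498 = +0.019264;  D = +0.006589+0.018102i
d^4_{-2,1}: k∈[3..5] ⇒ +0.103130 -0.006491 +0.000054 = +0.096693;  D = +0.094868+0.018698i
d^4_{-1,1}: k∈[2..5] ⇒ +0.355996 -0.044814 +0.000940 -0.000003 = +0.312119;  D = +0.210065-0.230848i
d^4_{0,1}: k∈[1..4] ⇒ +0.777202 -0.195676 +0.008211 -0.000057 = +0.589680;  D = -0.167944-0.565258i
d^4_{1,1}: k∈[0..3] ⇒ +0.848386 -0.533993 +0.044814 -0.000627 = +0.358580;  D = -0.346994-0.090413i
d^4_{2,1}: k∈[0..2] ⇒ -0.737319 +0.154695 -0.004327 = -0.586951;  D = +0.420475-0.409526i
d^4_{3,1}: k∈[0..1] ⇒ +0.282563 -0.019761 = +0.262801;  D = +0.059532+0.255970i
d^4_{4,1}: single k=0 term ⇒ -0.054571;  D = -0.051883-0.016917i
Y_4^{m'}(θ=1.5023,φ=0.0781) and Σ D·Y over m':
  (-0.0014+0.0018i)·(+0.4172-0.1347i)  (+0.0066+0.0181i)·(+0.0827-0.0197i)  (+0.0949+0.0187i)·(-0.3181+0.0501i)  (+0.2101-0.2308i)·(-0.0956+0.0075i)  (-0.1679-0.5653i)·(+0.3026+0.0000i)  (-0.3470-0.0904i)·(+0.0956+0.0075i)  (+0.4205-0.4095i)·(-0.3181-0.0501i)  (+0.0595+0.2560i)·(-0.0827-0.0197i)  (-0.0519-0.0169i)·(+0.4172+0.1347i)
Y_4^1(R⁻¹ n̂) = -0.305730-0.084716i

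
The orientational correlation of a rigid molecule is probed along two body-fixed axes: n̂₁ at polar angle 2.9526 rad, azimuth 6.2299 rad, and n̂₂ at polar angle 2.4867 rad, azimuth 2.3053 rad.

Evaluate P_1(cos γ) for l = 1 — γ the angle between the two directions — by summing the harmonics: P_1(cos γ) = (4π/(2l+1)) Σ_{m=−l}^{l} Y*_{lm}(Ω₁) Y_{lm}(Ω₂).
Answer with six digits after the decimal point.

Summing Y*_{l m}(θ₁,φ₁)·Y_{l m}(θ₂,φ₂) over m ∈ [−1, 1]; prefactor 4π/(2·1+1) = 4.188790:
  term(m=-1) = (-0.009681, -0.009635)   from Y*(Ω₁)=(0.064816, -0.003457), Y(Ω₂)=(-0.141035, -0.156175)
  term(m=+0) = (0.185970, 0.000000)   from Y*(Ω₁)=(-0.479902, -0.000000), Y(Ω₂)=(-0.387517, 0.000000)
  term(m=+1) = (-0.009681, 0.009635)   from Y*(Ω₁)=(-0.064816, -0.003457), Y(Ω₂)=(0.141035, -0.156175)
Σ over m = (0.166608, 0.000000); ×(4π/3) → (0.697886, 0.000000). Real part: 0.697886

0.697886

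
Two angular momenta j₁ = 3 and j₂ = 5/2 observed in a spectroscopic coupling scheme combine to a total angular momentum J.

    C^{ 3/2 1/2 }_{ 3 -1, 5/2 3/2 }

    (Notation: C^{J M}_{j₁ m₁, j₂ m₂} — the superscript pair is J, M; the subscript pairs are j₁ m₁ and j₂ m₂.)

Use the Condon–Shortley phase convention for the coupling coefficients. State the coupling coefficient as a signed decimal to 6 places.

√[4·4!2!1!/8! · 2!4!4!1!2!1!] = √(384/35)
  +(−1)^3/∏(3,1,1,1,1,0)! = -1/6  (running -1/6)
  +(−1)^4/∏(4,0,0,0,2,1)! = 1/48  (running -7/48)
⟨..|..⟩ = √(384/35)·(-7/48) = -0.483046

−√(7/30) = -0.483046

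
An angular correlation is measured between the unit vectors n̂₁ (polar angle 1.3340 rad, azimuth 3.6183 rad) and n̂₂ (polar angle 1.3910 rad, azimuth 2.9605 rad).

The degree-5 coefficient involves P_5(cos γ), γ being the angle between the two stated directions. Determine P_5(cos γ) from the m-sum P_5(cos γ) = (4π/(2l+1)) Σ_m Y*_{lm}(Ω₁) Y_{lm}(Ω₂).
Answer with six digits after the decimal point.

-0.400927

Expand P_5 via completeness: Σ_{m} conj(Y_{5,m}) at Ω₁ times Y_{5,m} at Ω₂ —
  m=-5: (0.292567, -0.276990) × (-0.264158, -0.336642) = (-0.170530, -0.025321)  (running Σ = (-0.170530, -0.025321))
  m=-4: (-0.101382, 0.290261) × (0.184197, 0.162983) = (-0.065982, 0.036942)  (running Σ = (-0.236512, 0.011621))
  m=-3: (0.022488, 0.158804) × (0.200866, 0.121302) = (-0.014746, 0.034626)  (running Σ = (-0.251258, 0.046247))
  m=-2: (-0.181584, -0.255766) × (-0.248028, -0.093978) = (0.021002, 0.080502)  (running Σ = (-0.230256, 0.126749))
  m=-1: (-0.081094, -0.041880) × (-0.177846, -0.032563) = (0.013059, 0.010089)  (running Σ = (-0.217198, 0.136837))
  m=0: (0.311077, -0.000000) × (0.268241, 0.000000) = (0.083444, 0.000000)  (running Σ = (-0.133754, 0.136837))
  m=1: (0.081094, -0.041880) × (0.177846, -0.032563) = (0.013059, -0.010089)  (running Σ = (-0.120696, 0.126749))
  m=2: (-0.181584, 0.255766) × (-0.248028, 0.093978) = (0.021002, -0.080502)  (running Σ = (-0.099694, 0.046247))
  m=3: (-0.022488, 0.158804) × (-0.200866, 0.121302) = (-0.014746, -0.034626)  (running Σ = (-0.114440, 0.011621))
  m=4: (-0.101382, -0.290261) × (0.184197, -0.162983) = (-0.065982, -0.036942)  (running Σ = (-0.180422, -0.025321))
  m=5: (-0.292567, -0.276990) × (0.264158, -0.336642) = (-0.170530, 0.025321)  (running Σ = (-0.350952, -0.000000))
Σ over m = (-0.350952, -0.000000); ×(4π/11) → (-0.400927, -0.000000). Real part: -0.400927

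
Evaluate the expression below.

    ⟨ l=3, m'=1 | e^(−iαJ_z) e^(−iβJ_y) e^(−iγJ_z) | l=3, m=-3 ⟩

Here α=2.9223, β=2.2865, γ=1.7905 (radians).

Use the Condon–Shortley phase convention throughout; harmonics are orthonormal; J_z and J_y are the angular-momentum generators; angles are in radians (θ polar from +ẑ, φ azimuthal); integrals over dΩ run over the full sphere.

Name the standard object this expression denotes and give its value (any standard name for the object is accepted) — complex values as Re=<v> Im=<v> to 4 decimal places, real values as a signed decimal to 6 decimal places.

Wigner D-matrix element, Re=-0.3514 Im=0.2915

This is a Wigner D-matrix element — the rotation-matrix element ⟨l m'| R(α,β,γ) |l m⟩ in the angular-momentum basis.
D^3_{1,-3}(2.9223,2.2865,1.7905) = e^{-i·1·2.9223}·d^3_{1,-3}(2.2865)·e^{-i·-3·1.7905}. Compute d first:
Half-angle: c=0.414639, s=0.909986. N=√(24·2·1·720)=185.903201
k: max(0,(-3)−(1))=0 … min(3+(-3),3−(1))=0
  k=0: (−1)^4·185.9032/(48)·0.4146^2·0.9100^4 = +0.456589
d^3_{1,-3}(2.2865) = +0.456589
D = (-0.976052-0.217539i)·(+0.456589)·(+0.612414-0.790537i) = -0.351446+0.291477i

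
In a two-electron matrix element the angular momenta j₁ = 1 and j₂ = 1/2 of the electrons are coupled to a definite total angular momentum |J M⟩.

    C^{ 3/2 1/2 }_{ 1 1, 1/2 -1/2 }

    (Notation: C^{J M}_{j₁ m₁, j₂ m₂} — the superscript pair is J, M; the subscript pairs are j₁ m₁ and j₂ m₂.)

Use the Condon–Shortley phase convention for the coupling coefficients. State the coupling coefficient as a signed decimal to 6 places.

+√(1/3) ≈ +0.577350

√[4·0!2!1!/4! · 2!0!0!1!2!1!] = √(4/3)
  +(−1)^0/∏(0,0,0,0,2,1)! = 1/2  (running 1/2)
⟨..|..⟩ = √(4/3)·(1/2) = +0.577350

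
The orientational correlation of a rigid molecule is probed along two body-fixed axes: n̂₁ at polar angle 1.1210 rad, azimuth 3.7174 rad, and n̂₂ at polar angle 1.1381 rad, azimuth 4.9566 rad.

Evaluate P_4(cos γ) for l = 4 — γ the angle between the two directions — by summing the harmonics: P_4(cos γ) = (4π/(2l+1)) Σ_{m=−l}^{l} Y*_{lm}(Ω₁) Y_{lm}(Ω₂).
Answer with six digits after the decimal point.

-0.202237

Expand P_4 via completeness: Σ_{m} conj(Y_{4,m}) at Ω₁ times Y_{4,m} at Ω₂ —
  m=-4: (-0.194611+0.216401i) × (+0.168224-0.249112i) = +0.021170+0.084884i  (running Σ = +0.021170+0.084884i)
  m=-3: (+0.061994-0.392569i) × (-0.262650-0.291940i) = -0.130889+0.085010i  (running Σ = -0.109720+0.169894i)
  m=-2: (+0.035692+0.080101i) × (-0.056194+0.029859i) = -0.004397-0.003435i  (running Σ = -0.114117+0.166458i)
  m=-1: (+0.260505+0.169118i) × (-0.077039-0.309165i) = +0.032216-0.093568i  (running Σ = -0.081901+0.072890i)
  m=0: (-0.150254-0.000000i) × (-0.126183+0.000000i) = +0.018960+0.000000i  (running Σ = -0.062941+0.072890i)
  m=1: (-0.260505+0.169118i) × (+0.077039-0.309165i) = +0.032216+0.093568i  (running Σ = -0.030725+0.166458i)
  m=2: (+0.035692-0.080101i) × (-0.056194-0.029859i) = -0.004397+0.003435i  (running Σ = -0.035122+0.169894i)
  m=3: (-0.061994-0.392569i) × (+0.262650-0.291940i) = -0.130889-0.085010i  (running Σ = -0.166012+0.084884i)
  m=4: (-0.194611-0.216401i) × (+0.168224+0.249112i) = +0.021170-0.084884i  (running Σ = -0.144842+0.000000i)
Total Σ_m = -0.144842+0.000000i. Multiply by 1.396263: -0.202237+0.000000i. P_4(cos γ) = -0.202237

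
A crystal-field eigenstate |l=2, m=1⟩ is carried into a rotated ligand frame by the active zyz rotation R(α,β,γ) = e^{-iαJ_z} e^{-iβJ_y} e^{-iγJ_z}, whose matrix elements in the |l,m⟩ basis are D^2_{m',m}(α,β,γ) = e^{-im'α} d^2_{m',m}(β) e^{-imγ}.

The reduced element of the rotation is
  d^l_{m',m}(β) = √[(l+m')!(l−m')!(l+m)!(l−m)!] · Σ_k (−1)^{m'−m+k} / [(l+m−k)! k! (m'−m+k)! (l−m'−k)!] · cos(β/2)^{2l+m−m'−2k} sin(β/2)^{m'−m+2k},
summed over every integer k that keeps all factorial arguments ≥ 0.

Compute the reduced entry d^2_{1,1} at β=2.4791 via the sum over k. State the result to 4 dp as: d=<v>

d^2_{1,1}(β=2.4791) via the finite sum:
Half-angle: c=0.325222, s=0.945638. N=√(6·1·6·1)=6.000000
Admissible k: 0..1 (factorial args all ≥0)
  k=0: (−1)^0·6.0000/(6)·0.3252^4·0.9456^0 = +0.011187
  k=1: (−1)^1·6.0000/(2)·0.3252^2·0.9456^2 = -0.283746
d^2_{1,1}(2.4791) = +0.011187 -0.283746 = -0.272559

d=-0.2726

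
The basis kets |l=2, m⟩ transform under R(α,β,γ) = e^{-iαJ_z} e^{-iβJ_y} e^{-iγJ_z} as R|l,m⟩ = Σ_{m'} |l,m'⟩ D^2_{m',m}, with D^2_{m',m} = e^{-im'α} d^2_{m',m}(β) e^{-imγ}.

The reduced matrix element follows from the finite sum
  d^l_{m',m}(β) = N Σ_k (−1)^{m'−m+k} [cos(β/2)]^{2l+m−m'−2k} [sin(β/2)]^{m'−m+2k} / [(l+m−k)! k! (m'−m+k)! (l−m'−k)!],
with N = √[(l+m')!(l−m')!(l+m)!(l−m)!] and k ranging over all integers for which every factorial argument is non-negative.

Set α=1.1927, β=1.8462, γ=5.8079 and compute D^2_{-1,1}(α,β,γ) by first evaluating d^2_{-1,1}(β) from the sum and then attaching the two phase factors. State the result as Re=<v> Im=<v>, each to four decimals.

Split into d^2_{-1,1}(β=1.8462) × two z-phases.
c=cos(1.846200/2)=0.603351, s=sin(1.846200/2)=0.797476; N=√[1·6·6·1]=6.000000
Admissible k: 2..3 (factorial args all ≥0)
  k=2: (−1)^0·6.0000/(2)·0.6034^2·0.7975^2 = +0.694538
  k=3: (−1)^1·6.0000/(6)·0.6034^0·0.7975^4 = -0.404455
d^2_{-1,1}(1.8462) = +0.694538 -0.404455 = +0.290083
D = (+0.369152+0.929369i)·(+0.290083)·(+0.889162+0.457592i) = -0.028149+0.288714i

Re=-0.0281 Im=0.2887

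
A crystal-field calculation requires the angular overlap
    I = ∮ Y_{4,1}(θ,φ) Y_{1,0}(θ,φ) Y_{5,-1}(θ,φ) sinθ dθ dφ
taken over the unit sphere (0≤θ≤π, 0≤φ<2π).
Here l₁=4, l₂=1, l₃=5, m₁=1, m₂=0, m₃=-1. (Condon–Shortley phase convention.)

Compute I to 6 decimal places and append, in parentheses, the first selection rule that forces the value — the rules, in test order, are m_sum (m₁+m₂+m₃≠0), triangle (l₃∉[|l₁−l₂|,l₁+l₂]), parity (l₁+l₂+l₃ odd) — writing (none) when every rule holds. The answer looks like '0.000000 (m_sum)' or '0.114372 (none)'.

Checks pass: Σm=0; 10 even; l₃=5∈[3,5].
(2·4+1)(2·1+1)(2·5+1) = 297
Δ: 0! 8! 2! / 11! → 1/495
sum: t=0:+1/576 = 1/576
3j²(4 1 5; 0 0 0) = Δ·Π!·Σ² = 5/99  (sign -1)
sum: t=0:+1/720 = 1/720
3j²(4 1 5; 1 0 -1) = Δ·Π!·Σ² = 8/165  (sign +1)
combine: 4πI² = 297·5/99·8/165 = 8/11
take √, sign -1: I = -0.24057125
No selection rule forces the value: the integral is nonzero (none).

-0.240571 (none)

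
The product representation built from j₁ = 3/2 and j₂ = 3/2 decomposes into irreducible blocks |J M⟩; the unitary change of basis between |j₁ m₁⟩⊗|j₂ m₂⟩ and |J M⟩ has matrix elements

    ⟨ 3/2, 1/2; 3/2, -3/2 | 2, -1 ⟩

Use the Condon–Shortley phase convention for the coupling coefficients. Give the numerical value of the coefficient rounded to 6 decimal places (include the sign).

+0.707107

j₁+j₂−J=1  J+j₁−j₂=2  J−j₁+j₂=2  j₁+j₂+J+1=6
(j₁±m₁, j₂±m₂, J±M) = (2,1,0,3,1,3)
P² = 2
sum k=0..0:
  [0] +1/2 = 1/2
S = 1/2
C² = P²·S² = 1/2 ; C = +0.707107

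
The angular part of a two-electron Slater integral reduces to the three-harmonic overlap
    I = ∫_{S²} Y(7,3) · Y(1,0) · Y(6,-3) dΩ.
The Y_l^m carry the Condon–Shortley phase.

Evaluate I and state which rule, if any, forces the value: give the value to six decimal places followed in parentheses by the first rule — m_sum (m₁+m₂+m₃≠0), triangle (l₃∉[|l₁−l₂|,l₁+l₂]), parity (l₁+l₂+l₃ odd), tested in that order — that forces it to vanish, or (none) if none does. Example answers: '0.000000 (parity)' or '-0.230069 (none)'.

-0.221293 (none)

Checks pass: Σm=0; 14 even; l₃=6∈[6,8].
(2·7+1)(2·1+1)(2·6+1) = 585
Δ: 2! 12! 0! / 15! → 1/1365
sum: t=1:−1/518400 = -1/518400
3j²(7 1 6; 0 0 0) = Δ·Π!·Σ² = 7/195  (sign -1)
sum: t=1:−1/2177280 = -1/2177280
3j²(7 1 6; 3 0 -3) = Δ·Π!·Σ² = 8/273  (sign +1)
combine: 4πI² = 585·7/195·8/273 = 8/13
take √, sign -1: I = -0.22129336
No selection rule forces the value: the integral is nonzero (none).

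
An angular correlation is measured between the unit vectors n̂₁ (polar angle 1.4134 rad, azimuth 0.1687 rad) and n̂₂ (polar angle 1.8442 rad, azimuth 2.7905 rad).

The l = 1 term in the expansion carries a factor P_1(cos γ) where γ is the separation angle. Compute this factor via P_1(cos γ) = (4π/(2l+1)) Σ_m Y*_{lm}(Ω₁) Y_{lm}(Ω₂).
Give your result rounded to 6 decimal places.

-0.867679

Term-by-term m-sum for l=1 (normalisation 4π/3 = 4.188790):
  m=-1: Y*=(0.336379, 0.057292)  Y=(-0.312368, -0.114410)  product (-0.098520, -0.056381)
  m=+0: Y*=(0.076587, -0.000000)  Y=(-0.131928, 0.000000)  product (-0.010104, 0.000000)
  m=+1: Y*=(-0.336379, 0.057292)  Y=(0.312368, -0.114410)  product (-0.098520, 0.056381)
Total Σ_m = (-0.207143, 0.000000). Multiply by 4.188790: (-0.867679, 0.000000). P_1(cos γ) = -0.867679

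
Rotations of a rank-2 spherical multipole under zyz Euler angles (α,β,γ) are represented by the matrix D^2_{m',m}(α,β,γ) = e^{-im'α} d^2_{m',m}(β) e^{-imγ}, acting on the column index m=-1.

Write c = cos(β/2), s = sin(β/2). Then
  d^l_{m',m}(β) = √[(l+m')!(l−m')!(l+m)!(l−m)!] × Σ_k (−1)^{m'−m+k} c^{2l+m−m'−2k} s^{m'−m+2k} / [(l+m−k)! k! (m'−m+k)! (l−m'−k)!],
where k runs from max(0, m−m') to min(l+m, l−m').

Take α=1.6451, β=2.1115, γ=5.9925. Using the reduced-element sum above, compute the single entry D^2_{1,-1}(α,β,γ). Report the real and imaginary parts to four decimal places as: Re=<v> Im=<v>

D^2_{1,-1}(1.6451,2.1115,5.9925) = e^{-i·1·1.6451}·d^2_{1,-1}(2.1115)·e^{-i·-1·5.9925}. Compute d first:
c=cos(2.111500/2)=0.492575, s=sin(2.111500/2)=0.870270; N=√[6·1·1·6]=6.000000
The bounds max(0,m−m')=0 and min(l+m,l−m')=1 give 2 terms
  k=0: (−1)^2·6.0000/(2)·0.4926^2·0.8703^2 = +0.551283
  k=1: (−1)^3·6.0000/(6)·0.4926^0·0.8703^4 = -0.573609
d^2_{1,-1}(2.1115) = +0.551283 -0.573609 = -0.022326
Attach z-rotation phases: D = e^{-i(1)(1.6451)}·(-0.022326)·e^{-i(-1)(5.9925)} = +0.007969+0.020856i

Re=0.0080 Im=0.0209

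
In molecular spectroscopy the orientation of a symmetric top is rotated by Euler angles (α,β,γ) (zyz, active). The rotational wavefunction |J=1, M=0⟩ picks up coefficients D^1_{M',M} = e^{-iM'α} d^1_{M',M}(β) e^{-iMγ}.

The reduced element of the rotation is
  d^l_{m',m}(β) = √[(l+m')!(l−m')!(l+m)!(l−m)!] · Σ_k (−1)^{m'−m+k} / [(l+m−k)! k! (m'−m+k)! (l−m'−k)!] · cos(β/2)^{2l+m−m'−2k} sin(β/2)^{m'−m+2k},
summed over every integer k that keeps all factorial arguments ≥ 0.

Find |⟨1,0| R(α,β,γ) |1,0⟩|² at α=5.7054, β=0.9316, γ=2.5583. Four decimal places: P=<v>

P=0.3559

First d^1_{0,0}(β=0.9316), then the phase factors e^{-i(0)α} and e^{-i(0)γ}:
With c≡cos(β/2)=0.893463 and s≡sin(β/2)=0.449138, N=[1·1·1·1]^{1/2}=1.000000
k∈{0,1} keeps every argument non-negative
  k=0: (−1)^0·1.0000/(1)·0.8935^2·0.4491^0 = +0.798275
  k=1: (−1)^1·1.0000/(1)·0.8935^0·0.4491^2 = -0.201725
d^1_{0,0}(0.9316) = +0.798275 -0.201725 = +0.596551
|D^1_{0,0}|² = |d^1_{0,0}(β)|² = (+0.596551)² = 0.355873 (the z-rotation phases have unit modulus)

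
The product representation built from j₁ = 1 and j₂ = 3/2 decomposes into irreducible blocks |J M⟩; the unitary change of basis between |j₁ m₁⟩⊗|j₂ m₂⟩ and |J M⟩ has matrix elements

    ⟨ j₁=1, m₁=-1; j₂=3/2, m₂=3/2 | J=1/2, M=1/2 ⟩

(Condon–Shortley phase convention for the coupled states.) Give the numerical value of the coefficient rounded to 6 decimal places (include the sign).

triangle: 2!×0!×1!/4! = 2/24
(j±m)!: 0!×2!×3!×0!×1!×0! = 12
prefactor² = (2J+1)×Δ×N² = 2
  k=2: +1/(2!×0!×0!×1!×0!×0!) = 1/2
Σ = 1/2  ⇒  CG² = 2×(1/2)² = 1/2
CG = +√(1/2) = +0.707107

+0.707107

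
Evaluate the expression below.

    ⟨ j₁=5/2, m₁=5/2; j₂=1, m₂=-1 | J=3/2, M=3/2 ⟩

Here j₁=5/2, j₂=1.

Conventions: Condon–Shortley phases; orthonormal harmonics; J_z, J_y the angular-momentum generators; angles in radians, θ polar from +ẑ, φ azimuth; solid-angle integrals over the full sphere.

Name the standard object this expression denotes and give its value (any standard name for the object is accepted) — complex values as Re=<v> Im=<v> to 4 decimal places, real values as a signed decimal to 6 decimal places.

Clebsch–Gordan coefficient, +√(2/3) ≈ +0.816497

This is a Clebsch–Gordan (vector-coupling) coefficient.
triangle: 2!·3!·0!/6! = 12/720
(j±m)!: 5!·0!·0!·2!·3!·0! = 1440
prefactor² = (2J+1)·Δ·N² = 96
  k=0: +1/(0!·2!·0!·0!·3!·0!) = 1/12
Σ = 1/12  ⇒  CG² = 96·(1/12)² = 2/3
CG = +√(2/3) = +0.816497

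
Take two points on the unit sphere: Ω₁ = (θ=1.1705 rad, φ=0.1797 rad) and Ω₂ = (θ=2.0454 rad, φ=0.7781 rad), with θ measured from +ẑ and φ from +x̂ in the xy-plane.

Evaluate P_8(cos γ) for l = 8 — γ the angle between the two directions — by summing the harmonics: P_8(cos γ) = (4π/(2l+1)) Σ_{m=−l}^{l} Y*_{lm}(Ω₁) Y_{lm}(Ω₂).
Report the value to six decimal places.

-0.077137

Expand P_8 via completeness: Σ_{m} conj(Y_{8,m}) at Ω₁ times Y_{8,m} at Ω₂ —
  m=-8: Y*=+0.035420+0.264348i  Y=+0.201602+0.011784i  product +0.004026+0.053710i
  m=-7: Y*=+0.138956+0.429508i  Y=-0.278092-0.308063i  product +0.093673-0.162250i
  m=-6: Y*=+0.138787+0.258580i  Y=-0.017402+0.397145i  product -0.105109+0.050619i
  m=-5: Y*=-0.094407-0.118602i  Y=+0.020085-0.018670i  product -0.004110-0.000620i
  m=-4: Y*=-0.265440-0.232246i  Y=+0.337582+0.009858i  product -0.087318-0.081019i
  m=-3: Y*=-0.011169-0.006681i  Y=-0.141564-0.147902i  product +0.000593+0.002598i
  m=-2: Y*=+0.310991+0.116845i  Y=+0.003566-0.244298i  product +0.029654-0.075558i
  m=-1: Y*=+0.078560+0.014271i  Y=-0.184337+0.181666i  product -0.017074+0.011641i
  m=+0: Y*=-0.319607-0.000000i  Y=-0.209566+0.000000i  product +0.066979+0.000000i
  m=+1: Y*=-0.078560+0.014271i  Y=+0.184337+0.181666i  product -0.017074-0.011641i
  m=+2: Y*=+0.310991-0.116845i  Y=+0.003566+0.244298i  product +0.029654+0.075558i
  m=+3: Y*=+0.011169-0.006681i  Y=+0.141564-0.147902i  product +0.000593-0.002598i
  m=+4: Y*=-0.265440+0.232246i  Y=+0.337582-0.009858i  product -0.087318+0.081019i
  m=+5: Y*=+0.094407-0.118602i  Y=-0.020085-0.018670i  product -0.004110+0.000620i
  m=+6: Y*=+0.138787-0.258580i  Y=-0.017402-0.397145i  product -0.105109-0.050619i
  m=+7: Y*=-0.138956+0.429508i  Y=+0.278092-0.308063i  product +0.093673+0.162250i
  m=+8: Y*=+0.035420-0.264348i  Y=+0.201602-0.011784i  product +0.004026-0.053710i
Σ over m = -0.104353+0.000000i; ×(4π/17) → -0.077137+0.000000i. Real part: -0.077137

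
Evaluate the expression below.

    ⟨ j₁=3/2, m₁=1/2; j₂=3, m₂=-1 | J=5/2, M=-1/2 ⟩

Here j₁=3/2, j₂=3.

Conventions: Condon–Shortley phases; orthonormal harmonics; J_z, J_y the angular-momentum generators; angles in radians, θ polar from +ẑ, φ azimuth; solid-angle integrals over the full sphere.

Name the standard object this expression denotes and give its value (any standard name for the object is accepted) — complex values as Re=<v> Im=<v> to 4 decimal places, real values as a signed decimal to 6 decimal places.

Clebsch–Gordan coefficient, −√(1/70) ≈ -0.119523

This is a Clebsch–Gordan (vector-coupling) coefficient.
j₁+j₂−J=2  J+j₁−j₂=1  J−j₁+j₂=4  j₁+j₂+J+1=8
(j₁±m₁, j₂±m₂, J±M) = (2,1,2,4,2,3)
P² = 288/35
sum k=0..1:
  [0] +1/8 = 1/8
  [1] −1/6 = -1/6
S = -1/24
C² = P²·S² = 1/70 ; C = -0.119523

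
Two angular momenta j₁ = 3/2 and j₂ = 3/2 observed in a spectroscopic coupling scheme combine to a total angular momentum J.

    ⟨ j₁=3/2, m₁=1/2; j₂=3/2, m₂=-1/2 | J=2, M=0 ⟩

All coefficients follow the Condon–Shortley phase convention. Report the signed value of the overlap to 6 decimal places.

j₁+j₂−J=1  J+j₁−j₂=2  J−j₁+j₂=2  j₁+j₂+J+1=6
(j₁±m₁, j₂±m₂, J±M) = (2,1,1,2,2,2)
P² = 4/9
sum k=0..1:
  [0] +1/1 = 1
  [1] −1/4 = -1/4
S = 3/4
C² = P²·S² = 1/4 ; C = +0.500000

+0.500000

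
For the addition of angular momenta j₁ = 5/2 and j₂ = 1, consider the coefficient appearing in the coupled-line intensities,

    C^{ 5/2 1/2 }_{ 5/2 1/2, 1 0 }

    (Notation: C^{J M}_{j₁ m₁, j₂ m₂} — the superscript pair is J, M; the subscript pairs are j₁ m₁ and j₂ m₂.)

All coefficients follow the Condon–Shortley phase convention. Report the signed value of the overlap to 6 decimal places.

+0.169031

j₁+j₂−J=1  J+j₁−j₂=4  J−j₁+j₂=1  j₁+j₂+J+1=7
(j₁±m₁, j₂±m₂, J±M) = (3,2,1,1,3,2)
P² = 144/35
sum k=0..1:
  [0] +1/4 = 1/4
  [1] −1/6 = -1/6
S = 1/12
C² = P²·S² = 1/35 ; C = +0.169031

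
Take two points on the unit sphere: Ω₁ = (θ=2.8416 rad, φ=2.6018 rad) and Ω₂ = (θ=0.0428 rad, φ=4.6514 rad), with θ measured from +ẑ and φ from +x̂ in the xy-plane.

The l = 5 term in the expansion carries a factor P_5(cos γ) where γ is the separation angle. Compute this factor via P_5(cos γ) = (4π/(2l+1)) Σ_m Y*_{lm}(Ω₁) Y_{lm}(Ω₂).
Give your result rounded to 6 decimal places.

-0.482841

Addition theorem: P_5(cos γ) = (4π/11) Σ_m Y*_{lm}(Ω₁) Y_{lm}(Ω₂), m = −5…5:
  term(m=-5) = -0.000000+0.000000i   from Y*(Ω₁)=+0.000945+0.000448i, Y(Ω₂)=-0.000000+0.000000i
  term(m=-4) = +0.000000+0.000000i   from Y*(Ω₁)=+0.005935+0.008895i, Y(Ω₂)=+0.000005+0.000001i
  term(m=-3) = +0.000014+0.000002i   from Y*(Ω₁)=+0.003128+0.064328i, Y(Ω₂)=+0.000039-0.000213i
  term(m=-2) = +0.000874-0.001243i   from Y*(Ω₁)=-0.115914+0.216684i, Y(Ω₂)=-0.006137-0.000752i
  term(m=-1) = -0.027146-0.052295i   from Y*(Ω₁)=-0.463998+0.278003i, Y(Ω₂)=-0.006639+0.108727i
  term(m=+0) = -0.370140-0.000000i   from Y*(Ω₁)=-0.401109-0.000000i, Y(Ω₂)=+0.922792+0.000000i
  term(m=+1) = -0.027146+0.052295i   from Y*(Ω₁)=+0.463998+0.278003i, Y(Ω₂)=+0.006639+0.108727i
  term(m=+2) = +0.000874+0.001243i   from Y*(Ω₁)=-0.115914-0.216684i, Y(Ω₂)=-0.006137+0.000752i
  term(m=+3) = +0.000014-0.000002i   from Y*(Ω₁)=-0.003128+0.064328i, Y(Ω₂)=-0.000039-0.000213i
  term(m=+4) = +0.000000-0.000000i   from Y*(Ω₁)=+0.005935-0.008895i, Y(Ω₂)=+0.000005-0.000001i
  term(m=+5) = -0.000000-0.000000i   from Y*(Ω₁)=-0.000945+0.000448i, Y(Ω₂)=+0.000000+0.000000i
Accumulated sum -0.422656-0.000000i; after 4π/(2l+1) scaling, -0.482841-0.000000i ⇒ P_5 = -0.482841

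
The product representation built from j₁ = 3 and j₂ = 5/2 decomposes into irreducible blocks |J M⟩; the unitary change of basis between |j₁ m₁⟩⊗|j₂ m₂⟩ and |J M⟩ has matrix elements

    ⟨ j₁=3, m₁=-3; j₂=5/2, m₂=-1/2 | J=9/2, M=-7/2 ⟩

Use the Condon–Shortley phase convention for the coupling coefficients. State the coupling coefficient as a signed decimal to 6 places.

triangle: 1!·5!·4!/11! = 2880/39916800
(j±m)!: 0!·6!·2!·3!·1!·8! = 348364800
prefactor² = (2J+1)·Δ·N² = 2764800/11
  k=1: −1/(1!·0!·5!·1!·0!·3!) = -1/720
Σ = -1/720  ⇒  CG² = 2764800/11·(-1/720)² = 16/33
CG = −√(16/33) = -0.696311

-0.696311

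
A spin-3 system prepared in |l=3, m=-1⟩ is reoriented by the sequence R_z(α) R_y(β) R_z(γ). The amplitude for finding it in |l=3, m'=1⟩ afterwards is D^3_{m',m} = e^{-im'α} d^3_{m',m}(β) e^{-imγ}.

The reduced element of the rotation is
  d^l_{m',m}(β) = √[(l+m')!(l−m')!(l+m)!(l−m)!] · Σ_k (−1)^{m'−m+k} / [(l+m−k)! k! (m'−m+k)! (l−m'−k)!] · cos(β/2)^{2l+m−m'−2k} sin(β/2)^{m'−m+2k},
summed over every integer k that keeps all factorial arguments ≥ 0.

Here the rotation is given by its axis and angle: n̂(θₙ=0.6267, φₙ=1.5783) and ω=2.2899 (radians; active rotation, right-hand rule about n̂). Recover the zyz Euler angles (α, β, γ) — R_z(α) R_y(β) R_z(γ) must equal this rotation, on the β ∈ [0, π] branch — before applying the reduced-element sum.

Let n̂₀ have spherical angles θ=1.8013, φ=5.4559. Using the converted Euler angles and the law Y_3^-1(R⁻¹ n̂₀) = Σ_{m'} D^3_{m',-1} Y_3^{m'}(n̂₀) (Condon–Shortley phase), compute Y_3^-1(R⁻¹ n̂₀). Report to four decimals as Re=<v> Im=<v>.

Axis–angle → zyz. n̂ = (sinθₙcosφₙ, sinθₙsinφₙ, cosθₙ) = (-0.004401, +0.586459, +0.809967), ω = 2.2899.
R = I cosω + sinω [n̂]ₓ + (1−cosω) n̂n̂ᵀ gives
  R = [-0.658678, -0.613697, +0.435337; +0.605136, -0.088224, +0.791219; -0.447162, +0.784597, +0.429482]
β = atan2(√(R₁₃²+R₂₃²), R₃₃) = 1.126878; α = atan2(R₂₃, R₁₃) mod 2π = 1.067791; γ = atan2(R₃₂, −R₃₁) mod 2π = 1.052784
Need the full column D^3_{m',-1} for m'=−3..3 at α=1.0678, β=1.1269, γ=1.0528.
cos(β/2)=0.845423, sin(β/2)=0.534097
d^3_{-3,-1}: single k=2 term ⇒ +0.564394;  D = -0.248654-0.506668i
d^3_{-2,-1}: k∈[1..2] ⇒ +0.729443 -0.582254 = +0.147189;  D = -0.147028-0.006882i
d^3_{-1,-1}: k∈[0..2] ⇒ +0.365128 -1.165807 +0.348963 = -0.451716;  D = +0.236021-0.385151i
d^3_{0,-1}: k∈[0..2] ⇒ -0.799065 +0.956741 -0.127281 = +0.030395;  D = +0.015050+0.026407i
d^3_{1,-1}: k∈[0..2] ⇒ +0.874356 -0.465284 +0.023212 = +0.432284;  D = +0.432235-0.006487i
d^3_{2,-1}: k∈[0..1] ⇒ -0.582254 +0.116191 = -0.466063;  D = -0.218517+0.411661i
d^3_{3,-1}: single k=0 term ⇒ +0.225255;  D = -0.123406-0.188442i
Y_3^{m'}(θ=1.8013,φ=5.4559) and Σ D·Y over m':
  (-0.2487-0.5067i)·(-0.3042+0.2360i)  (-0.1470-0.0069i)·(+0.0185-0.2205i)  (+0.2360-0.3852i)·(-0.1574-0.1712i)  (+0.0151+0.0264i)·(+0.2335+0.0000i)  (+0.4322-0.0065i)·(+0.1574-0.1712i)  (-0.2185+0.4117i)·(+0.0185+0.2205i)  (-0.1234-0.1884i)·(+0.3042+0.2360i)
Y_3^-1(R⁻¹ n̂) = +0.070415-0.047870i

Re=0.0704 Im=-0.0479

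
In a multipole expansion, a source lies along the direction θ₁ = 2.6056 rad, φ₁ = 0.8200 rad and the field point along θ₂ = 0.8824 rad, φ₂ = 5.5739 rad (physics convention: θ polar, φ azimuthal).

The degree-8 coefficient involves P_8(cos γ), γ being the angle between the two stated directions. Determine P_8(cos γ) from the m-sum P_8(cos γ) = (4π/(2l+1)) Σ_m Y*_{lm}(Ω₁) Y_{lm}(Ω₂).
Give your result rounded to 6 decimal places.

Addition theorem: P_8(cos γ) = (4π/17) Σ_m Y*_{lm}(Ω₁) Y_{lm}(Ω₂), m = −8…8:
  term(m=-8) = +0.000147-0.000051i   from Y*(Ω₁)=+0.002294+0.000652i, Y(Ω₂)=+0.053489-0.037297i
  term(m=-7) = +0.000987+0.003302i   from Y*(Ω₁)=-0.013748+0.008301i, Y(Ω₂)=+0.053628-0.207763i
  term(m=-6) = -0.026347+0.006701i   from Y*(Ω₁)=+0.013886-0.065919i, Y(Ω₂)=-0.177958-0.362207i
  term(m=-5) = -0.017541-0.083298i   from Y*(Ω₁)=+0.112908+0.160728i, Y(Ω₂)=-0.398345-0.170692i
  term(m=-4) = +0.051702-0.008665i   from Y*(Ω₁)=-0.394222-0.054914i, Y(Ω₂)=-0.125650+0.039482i
  term(m=-3) = -0.018440-0.147308i   from Y*(Ω₁)=+0.395432-0.320813i, Y(Ω₂)=+0.154140-0.247471i
  term(m=-2) = +0.076508-0.006367i   from Y*(Ω₁)=-0.017537+0.253009i, Y(Ω₂)=-0.045903-0.299212i
  term(m=-1) = +0.001976+0.047582i   from Y*(Ω₁)=+0.198056+0.212259i, Y(Ω₂)=+0.124479+0.106838i
  term(m=+0) = -0.120643-0.000000i   from Y*(Ω₁)=-0.365267-0.000000i, Y(Ω₂)=+0.330286+0.000000i
  term(m=+1) = +0.001976-0.047582i   from Y*(Ω₁)=-0.198056+0.212259i, Y(Ω₂)=-0.124479+0.106838i
  term(m=+2) = +0.076508+0.006367i   from Y*(Ω₁)=-0.017537-0.253009i, Y(Ω₂)=-0.045903+0.299212i
  term(m=+3) = -0.018440+0.147308i   from Y*(Ω₁)=-0.395432-0.320813i, Y(Ω₂)=-0.154140-0.247471i
  term(m=+4) = +0.051702+0.008665i   from Y*(Ω₁)=-0.394222+0.054914i, Y(Ω₂)=-0.125650-0.039482i
  term(m=+5) = -0.017541+0.083298i   from Y*(Ω₁)=-0.112908+0.160728i, Y(Ω₂)=+0.398345-0.170692i
  term(m=+6) = -0.026347-0.006701i   from Y*(Ω₁)=+0.013886+0.065919i, Y(Ω₂)=-0.177958+0.362207i
  term(m=+7) = +0.000987-0.003302i   from Y*(Ω₁)=+0.013748+0.008301i, Y(Ω₂)=-0.053628-0.207763i
  term(m=+8) = +0.000147+0.000051i   from Y*(Ω₁)=+0.002294-0.000652i, Y(Ω₂)=+0.053489+0.037297i
Total Σ_m = +0.017342-0.000000i. Multiply by 0.739198: +0.012819-0.000000i. P_8(cos γ) = 0.012819

0.012819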